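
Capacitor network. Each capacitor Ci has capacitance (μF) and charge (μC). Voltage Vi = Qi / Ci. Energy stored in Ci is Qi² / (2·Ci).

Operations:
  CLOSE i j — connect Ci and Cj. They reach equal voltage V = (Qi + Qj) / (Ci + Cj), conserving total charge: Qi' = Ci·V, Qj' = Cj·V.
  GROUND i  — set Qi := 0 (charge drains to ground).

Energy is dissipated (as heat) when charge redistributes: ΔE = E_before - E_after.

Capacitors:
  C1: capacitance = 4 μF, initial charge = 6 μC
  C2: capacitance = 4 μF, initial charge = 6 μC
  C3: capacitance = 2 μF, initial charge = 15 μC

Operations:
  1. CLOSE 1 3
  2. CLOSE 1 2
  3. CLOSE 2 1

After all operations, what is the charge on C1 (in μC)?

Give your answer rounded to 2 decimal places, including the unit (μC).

Answer: 10.00 μC

Derivation:
Initial: C1(4μF, Q=6μC, V=1.50V), C2(4μF, Q=6μC, V=1.50V), C3(2μF, Q=15μC, V=7.50V)
Op 1: CLOSE 1-3: Q_total=21.00, C_total=6.00, V=3.50; Q1=14.00, Q3=7.00; dissipated=24.000
Op 2: CLOSE 1-2: Q_total=20.00, C_total=8.00, V=2.50; Q1=10.00, Q2=10.00; dissipated=4.000
Op 3: CLOSE 2-1: Q_total=20.00, C_total=8.00, V=2.50; Q2=10.00, Q1=10.00; dissipated=0.000
Final charges: Q1=10.00, Q2=10.00, Q3=7.00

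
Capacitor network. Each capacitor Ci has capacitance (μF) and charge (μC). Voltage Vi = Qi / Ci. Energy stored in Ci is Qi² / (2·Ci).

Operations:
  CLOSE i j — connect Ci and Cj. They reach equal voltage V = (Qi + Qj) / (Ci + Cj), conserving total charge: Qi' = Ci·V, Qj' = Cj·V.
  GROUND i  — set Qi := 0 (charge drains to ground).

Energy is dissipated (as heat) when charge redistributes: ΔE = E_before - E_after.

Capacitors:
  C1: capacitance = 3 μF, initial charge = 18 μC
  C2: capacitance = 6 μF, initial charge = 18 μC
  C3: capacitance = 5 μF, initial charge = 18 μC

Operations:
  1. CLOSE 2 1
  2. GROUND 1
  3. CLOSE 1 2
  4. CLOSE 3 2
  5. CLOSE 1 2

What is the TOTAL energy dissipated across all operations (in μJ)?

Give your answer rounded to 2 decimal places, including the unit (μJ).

Initial: C1(3μF, Q=18μC, V=6.00V), C2(6μF, Q=18μC, V=3.00V), C3(5μF, Q=18μC, V=3.60V)
Op 1: CLOSE 2-1: Q_total=36.00, C_total=9.00, V=4.00; Q2=24.00, Q1=12.00; dissipated=9.000
Op 2: GROUND 1: Q1=0; energy lost=24.000
Op 3: CLOSE 1-2: Q_total=24.00, C_total=9.00, V=2.67; Q1=8.00, Q2=16.00; dissipated=16.000
Op 4: CLOSE 3-2: Q_total=34.00, C_total=11.00, V=3.09; Q3=15.45, Q2=18.55; dissipated=1.188
Op 5: CLOSE 1-2: Q_total=26.55, C_total=9.00, V=2.95; Q1=8.85, Q2=17.70; dissipated=0.180
Total dissipated: 50.368 μJ

Answer: 50.37 μJ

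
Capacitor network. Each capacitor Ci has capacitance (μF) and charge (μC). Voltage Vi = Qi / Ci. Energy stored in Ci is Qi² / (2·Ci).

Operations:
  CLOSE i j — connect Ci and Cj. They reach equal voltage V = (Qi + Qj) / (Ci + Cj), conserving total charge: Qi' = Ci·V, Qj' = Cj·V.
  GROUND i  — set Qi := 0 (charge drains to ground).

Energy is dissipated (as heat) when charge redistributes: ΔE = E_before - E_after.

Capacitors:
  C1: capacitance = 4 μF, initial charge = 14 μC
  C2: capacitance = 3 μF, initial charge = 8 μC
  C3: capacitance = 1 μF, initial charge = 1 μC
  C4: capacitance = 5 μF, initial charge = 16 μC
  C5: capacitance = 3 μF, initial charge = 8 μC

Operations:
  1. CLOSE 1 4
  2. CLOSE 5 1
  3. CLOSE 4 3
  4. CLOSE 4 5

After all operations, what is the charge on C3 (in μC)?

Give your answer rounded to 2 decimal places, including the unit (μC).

Initial: C1(4μF, Q=14μC, V=3.50V), C2(3μF, Q=8μC, V=2.67V), C3(1μF, Q=1μC, V=1.00V), C4(5μF, Q=16μC, V=3.20V), C5(3μF, Q=8μC, V=2.67V)
Op 1: CLOSE 1-4: Q_total=30.00, C_total=9.00, V=3.33; Q1=13.33, Q4=16.67; dissipated=0.100
Op 2: CLOSE 5-1: Q_total=21.33, C_total=7.00, V=3.05; Q5=9.14, Q1=12.19; dissipated=0.381
Op 3: CLOSE 4-3: Q_total=17.67, C_total=6.00, V=2.94; Q4=14.72, Q3=2.94; dissipated=2.269
Op 4: CLOSE 4-5: Q_total=23.87, C_total=8.00, V=2.98; Q4=14.92, Q5=8.95; dissipated=0.010
Final charges: Q1=12.19, Q2=8.00, Q3=2.94, Q4=14.92, Q5=8.95

Answer: 2.94 μC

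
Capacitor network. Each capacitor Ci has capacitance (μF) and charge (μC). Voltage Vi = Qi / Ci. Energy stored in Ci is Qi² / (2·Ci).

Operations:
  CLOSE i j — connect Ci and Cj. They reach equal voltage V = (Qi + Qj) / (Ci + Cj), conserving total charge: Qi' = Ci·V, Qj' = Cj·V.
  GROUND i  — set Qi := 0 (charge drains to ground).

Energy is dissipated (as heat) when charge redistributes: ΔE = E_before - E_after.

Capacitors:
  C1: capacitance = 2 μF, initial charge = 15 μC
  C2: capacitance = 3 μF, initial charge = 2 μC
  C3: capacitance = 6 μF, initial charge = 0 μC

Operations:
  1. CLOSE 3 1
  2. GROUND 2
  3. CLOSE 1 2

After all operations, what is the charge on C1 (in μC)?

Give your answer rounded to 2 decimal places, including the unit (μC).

Initial: C1(2μF, Q=15μC, V=7.50V), C2(3μF, Q=2μC, V=0.67V), C3(6μF, Q=0μC, V=0.00V)
Op 1: CLOSE 3-1: Q_total=15.00, C_total=8.00, V=1.88; Q3=11.25, Q1=3.75; dissipated=42.188
Op 2: GROUND 2: Q2=0; energy lost=0.667
Op 3: CLOSE 1-2: Q_total=3.75, C_total=5.00, V=0.75; Q1=1.50, Q2=2.25; dissipated=2.109
Final charges: Q1=1.50, Q2=2.25, Q3=11.25

Answer: 1.50 μC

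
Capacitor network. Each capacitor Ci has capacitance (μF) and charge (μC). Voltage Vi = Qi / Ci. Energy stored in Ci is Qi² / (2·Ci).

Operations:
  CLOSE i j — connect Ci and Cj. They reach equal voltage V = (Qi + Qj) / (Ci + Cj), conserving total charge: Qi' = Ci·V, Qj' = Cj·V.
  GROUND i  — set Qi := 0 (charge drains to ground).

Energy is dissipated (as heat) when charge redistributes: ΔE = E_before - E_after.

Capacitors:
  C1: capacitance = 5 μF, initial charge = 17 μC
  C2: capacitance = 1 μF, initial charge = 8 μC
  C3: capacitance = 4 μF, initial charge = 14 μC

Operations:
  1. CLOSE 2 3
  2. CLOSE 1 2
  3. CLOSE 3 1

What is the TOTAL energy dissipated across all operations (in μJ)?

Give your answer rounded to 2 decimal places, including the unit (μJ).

Answer: 9.29 μJ

Derivation:
Initial: C1(5μF, Q=17μC, V=3.40V), C2(1μF, Q=8μC, V=8.00V), C3(4μF, Q=14μC, V=3.50V)
Op 1: CLOSE 2-3: Q_total=22.00, C_total=5.00, V=4.40; Q2=4.40, Q3=17.60; dissipated=8.100
Op 2: CLOSE 1-2: Q_total=21.40, C_total=6.00, V=3.57; Q1=17.83, Q2=3.57; dissipated=0.417
Op 3: CLOSE 3-1: Q_total=35.43, C_total=9.00, V=3.94; Q3=15.75, Q1=19.69; dissipated=0.772
Total dissipated: 9.288 μJ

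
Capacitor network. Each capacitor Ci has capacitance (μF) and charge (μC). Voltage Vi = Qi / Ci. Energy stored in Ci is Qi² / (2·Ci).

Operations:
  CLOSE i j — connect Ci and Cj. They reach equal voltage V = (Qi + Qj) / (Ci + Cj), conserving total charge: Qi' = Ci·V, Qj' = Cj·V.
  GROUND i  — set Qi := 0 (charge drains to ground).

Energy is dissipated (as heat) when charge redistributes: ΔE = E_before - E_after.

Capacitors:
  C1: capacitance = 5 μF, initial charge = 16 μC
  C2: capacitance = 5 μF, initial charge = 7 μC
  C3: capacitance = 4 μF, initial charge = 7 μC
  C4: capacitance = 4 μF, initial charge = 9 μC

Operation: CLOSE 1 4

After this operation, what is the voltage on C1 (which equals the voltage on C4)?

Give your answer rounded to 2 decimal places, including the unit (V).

Answer: 2.78 V

Derivation:
Initial: C1(5μF, Q=16μC, V=3.20V), C2(5μF, Q=7μC, V=1.40V), C3(4μF, Q=7μC, V=1.75V), C4(4μF, Q=9μC, V=2.25V)
Op 1: CLOSE 1-4: Q_total=25.00, C_total=9.00, V=2.78; Q1=13.89, Q4=11.11; dissipated=1.003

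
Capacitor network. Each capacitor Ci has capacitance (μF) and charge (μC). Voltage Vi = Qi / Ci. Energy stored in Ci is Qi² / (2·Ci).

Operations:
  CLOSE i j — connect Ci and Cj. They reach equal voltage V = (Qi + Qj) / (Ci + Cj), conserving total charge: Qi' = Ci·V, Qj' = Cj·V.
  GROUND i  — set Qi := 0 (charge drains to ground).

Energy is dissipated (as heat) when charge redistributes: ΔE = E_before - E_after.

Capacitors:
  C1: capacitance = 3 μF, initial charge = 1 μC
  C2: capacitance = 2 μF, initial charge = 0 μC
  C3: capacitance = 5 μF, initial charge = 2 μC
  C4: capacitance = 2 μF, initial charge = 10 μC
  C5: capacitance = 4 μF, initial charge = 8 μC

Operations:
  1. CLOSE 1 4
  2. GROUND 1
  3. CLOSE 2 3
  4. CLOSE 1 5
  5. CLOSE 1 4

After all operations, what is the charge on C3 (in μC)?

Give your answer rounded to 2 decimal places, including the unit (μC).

Answer: 1.43 μC

Derivation:
Initial: C1(3μF, Q=1μC, V=0.33V), C2(2μF, Q=0μC, V=0.00V), C3(5μF, Q=2μC, V=0.40V), C4(2μF, Q=10μC, V=5.00V), C5(4μF, Q=8μC, V=2.00V)
Op 1: CLOSE 1-4: Q_total=11.00, C_total=5.00, V=2.20; Q1=6.60, Q4=4.40; dissipated=13.067
Op 2: GROUND 1: Q1=0; energy lost=7.260
Op 3: CLOSE 2-3: Q_total=2.00, C_total=7.00, V=0.29; Q2=0.57, Q3=1.43; dissipated=0.114
Op 4: CLOSE 1-5: Q_total=8.00, C_total=7.00, V=1.14; Q1=3.43, Q5=4.57; dissipated=3.429
Op 5: CLOSE 1-4: Q_total=7.83, C_total=5.00, V=1.57; Q1=4.70, Q4=3.13; dissipated=0.671
Final charges: Q1=4.70, Q2=0.57, Q3=1.43, Q4=3.13, Q5=4.57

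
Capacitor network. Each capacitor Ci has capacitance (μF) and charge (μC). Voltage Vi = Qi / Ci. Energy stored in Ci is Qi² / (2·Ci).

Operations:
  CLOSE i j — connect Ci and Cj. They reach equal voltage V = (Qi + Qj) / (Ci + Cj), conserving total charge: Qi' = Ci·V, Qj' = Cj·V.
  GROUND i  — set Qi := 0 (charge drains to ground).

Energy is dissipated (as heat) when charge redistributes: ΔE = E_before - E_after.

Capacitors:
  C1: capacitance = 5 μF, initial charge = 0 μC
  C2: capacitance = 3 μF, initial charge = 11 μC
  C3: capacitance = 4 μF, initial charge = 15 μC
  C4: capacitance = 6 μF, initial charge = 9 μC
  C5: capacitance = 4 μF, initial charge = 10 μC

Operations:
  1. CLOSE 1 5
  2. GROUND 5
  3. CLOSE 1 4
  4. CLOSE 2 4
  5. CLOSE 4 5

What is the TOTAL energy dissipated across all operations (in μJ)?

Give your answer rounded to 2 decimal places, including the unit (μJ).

Initial: C1(5μF, Q=0μC, V=0.00V), C2(3μF, Q=11μC, V=3.67V), C3(4μF, Q=15μC, V=3.75V), C4(6μF, Q=9μC, V=1.50V), C5(4μF, Q=10μC, V=2.50V)
Op 1: CLOSE 1-5: Q_total=10.00, C_total=9.00, V=1.11; Q1=5.56, Q5=4.44; dissipated=6.944
Op 2: GROUND 5: Q5=0; energy lost=2.469
Op 3: CLOSE 1-4: Q_total=14.56, C_total=11.00, V=1.32; Q1=6.62, Q4=7.94; dissipated=0.206
Op 4: CLOSE 2-4: Q_total=18.94, C_total=9.00, V=2.10; Q2=6.31, Q4=12.63; dissipated=5.492
Op 5: CLOSE 4-5: Q_total=12.63, C_total=10.00, V=1.26; Q4=7.58, Q5=5.05; dissipated=5.314
Total dissipated: 20.426 μJ

Answer: 20.43 μJ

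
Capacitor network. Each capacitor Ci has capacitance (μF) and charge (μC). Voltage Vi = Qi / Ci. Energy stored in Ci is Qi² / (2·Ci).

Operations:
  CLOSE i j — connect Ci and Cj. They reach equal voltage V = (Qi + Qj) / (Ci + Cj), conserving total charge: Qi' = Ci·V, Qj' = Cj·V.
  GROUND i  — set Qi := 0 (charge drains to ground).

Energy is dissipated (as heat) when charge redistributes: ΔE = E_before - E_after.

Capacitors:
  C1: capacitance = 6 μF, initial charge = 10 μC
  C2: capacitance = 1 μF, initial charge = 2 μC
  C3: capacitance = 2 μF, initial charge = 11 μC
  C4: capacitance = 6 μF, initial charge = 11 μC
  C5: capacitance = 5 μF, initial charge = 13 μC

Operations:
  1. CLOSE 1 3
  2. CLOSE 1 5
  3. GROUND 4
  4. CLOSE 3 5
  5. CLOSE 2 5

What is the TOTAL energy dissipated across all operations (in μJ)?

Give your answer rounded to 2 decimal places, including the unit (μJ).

Initial: C1(6μF, Q=10μC, V=1.67V), C2(1μF, Q=2μC, V=2.00V), C3(2μF, Q=11μC, V=5.50V), C4(6μF, Q=11μC, V=1.83V), C5(5μF, Q=13μC, V=2.60V)
Op 1: CLOSE 1-3: Q_total=21.00, C_total=8.00, V=2.62; Q1=15.75, Q3=5.25; dissipated=11.021
Op 2: CLOSE 1-5: Q_total=28.75, C_total=11.00, V=2.61; Q1=15.68, Q5=13.07; dissipated=0.001
Op 3: GROUND 4: Q4=0; energy lost=10.083
Op 4: CLOSE 3-5: Q_total=18.32, C_total=7.00, V=2.62; Q3=5.23, Q5=13.08; dissipated=0.000
Op 5: CLOSE 2-5: Q_total=15.08, C_total=6.00, V=2.51; Q2=2.51, Q5=12.57; dissipated=0.159
Total dissipated: 21.264 μJ

Answer: 21.26 μJ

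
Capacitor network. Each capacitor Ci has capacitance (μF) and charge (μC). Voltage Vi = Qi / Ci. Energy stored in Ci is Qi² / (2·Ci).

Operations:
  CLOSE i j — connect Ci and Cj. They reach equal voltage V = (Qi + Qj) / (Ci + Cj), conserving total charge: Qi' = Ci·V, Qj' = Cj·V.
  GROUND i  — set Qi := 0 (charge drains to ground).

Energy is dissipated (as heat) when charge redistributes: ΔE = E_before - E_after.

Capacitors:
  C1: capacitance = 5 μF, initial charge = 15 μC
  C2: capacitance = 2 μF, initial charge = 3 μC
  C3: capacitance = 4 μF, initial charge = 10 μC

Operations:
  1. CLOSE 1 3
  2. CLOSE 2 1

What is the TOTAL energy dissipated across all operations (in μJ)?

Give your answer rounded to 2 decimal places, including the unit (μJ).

Initial: C1(5μF, Q=15μC, V=3.00V), C2(2μF, Q=3μC, V=1.50V), C3(4μF, Q=10μC, V=2.50V)
Op 1: CLOSE 1-3: Q_total=25.00, C_total=9.00, V=2.78; Q1=13.89, Q3=11.11; dissipated=0.278
Op 2: CLOSE 2-1: Q_total=16.89, C_total=7.00, V=2.41; Q2=4.83, Q1=12.06; dissipated=1.166
Total dissipated: 1.444 μJ

Answer: 1.44 μJ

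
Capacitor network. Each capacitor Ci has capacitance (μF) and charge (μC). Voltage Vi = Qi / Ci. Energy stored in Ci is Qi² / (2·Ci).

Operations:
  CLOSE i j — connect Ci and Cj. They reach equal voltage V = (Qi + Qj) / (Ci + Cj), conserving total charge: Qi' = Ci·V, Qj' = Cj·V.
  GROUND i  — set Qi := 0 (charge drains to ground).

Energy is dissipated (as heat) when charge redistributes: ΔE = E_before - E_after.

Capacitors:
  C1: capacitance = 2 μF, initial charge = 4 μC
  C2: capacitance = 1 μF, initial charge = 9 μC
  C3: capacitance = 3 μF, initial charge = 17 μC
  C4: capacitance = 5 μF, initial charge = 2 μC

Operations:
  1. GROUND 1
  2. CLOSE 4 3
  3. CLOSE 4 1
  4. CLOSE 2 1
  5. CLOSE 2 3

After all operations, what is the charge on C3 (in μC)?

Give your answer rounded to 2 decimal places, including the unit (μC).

Answer: 8.44 μC

Derivation:
Initial: C1(2μF, Q=4μC, V=2.00V), C2(1μF, Q=9μC, V=9.00V), C3(3μF, Q=17μC, V=5.67V), C4(5μF, Q=2μC, V=0.40V)
Op 1: GROUND 1: Q1=0; energy lost=4.000
Op 2: CLOSE 4-3: Q_total=19.00, C_total=8.00, V=2.38; Q4=11.88, Q3=7.12; dissipated=26.004
Op 3: CLOSE 4-1: Q_total=11.88, C_total=7.00, V=1.70; Q4=8.48, Q1=3.39; dissipated=4.029
Op 4: CLOSE 2-1: Q_total=12.39, C_total=3.00, V=4.13; Q2=4.13, Q1=8.26; dissipated=17.781
Op 5: CLOSE 2-3: Q_total=11.26, C_total=4.00, V=2.81; Q2=2.81, Q3=8.44; dissipated=1.156
Final charges: Q1=8.26, Q2=2.81, Q3=8.44, Q4=8.48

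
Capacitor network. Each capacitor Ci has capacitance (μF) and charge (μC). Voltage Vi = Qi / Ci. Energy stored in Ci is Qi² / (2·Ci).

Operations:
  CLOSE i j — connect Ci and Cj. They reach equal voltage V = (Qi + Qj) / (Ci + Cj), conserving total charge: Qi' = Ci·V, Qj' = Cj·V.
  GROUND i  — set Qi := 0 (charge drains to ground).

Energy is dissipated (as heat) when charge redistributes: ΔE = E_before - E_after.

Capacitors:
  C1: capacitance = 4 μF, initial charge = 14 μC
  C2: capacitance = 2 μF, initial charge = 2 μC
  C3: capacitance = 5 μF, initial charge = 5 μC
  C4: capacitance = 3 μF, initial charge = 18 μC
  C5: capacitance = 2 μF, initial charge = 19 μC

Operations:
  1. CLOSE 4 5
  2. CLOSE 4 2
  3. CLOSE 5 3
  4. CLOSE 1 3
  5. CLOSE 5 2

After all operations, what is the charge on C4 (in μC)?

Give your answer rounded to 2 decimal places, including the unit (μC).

Answer: 14.52 μC

Derivation:
Initial: C1(4μF, Q=14μC, V=3.50V), C2(2μF, Q=2μC, V=1.00V), C3(5μF, Q=5μC, V=1.00V), C4(3μF, Q=18μC, V=6.00V), C5(2μF, Q=19μC, V=9.50V)
Op 1: CLOSE 4-5: Q_total=37.00, C_total=5.00, V=7.40; Q4=22.20, Q5=14.80; dissipated=7.350
Op 2: CLOSE 4-2: Q_total=24.20, C_total=5.00, V=4.84; Q4=14.52, Q2=9.68; dissipated=24.576
Op 3: CLOSE 5-3: Q_total=19.80, C_total=7.00, V=2.83; Q5=5.66, Q3=14.14; dissipated=29.257
Op 4: CLOSE 1-3: Q_total=28.14, C_total=9.00, V=3.13; Q1=12.51, Q3=15.63; dissipated=0.501
Op 5: CLOSE 5-2: Q_total=15.34, C_total=4.00, V=3.83; Q5=7.67, Q2=7.67; dissipated=2.023
Final charges: Q1=12.51, Q2=7.67, Q3=15.63, Q4=14.52, Q5=7.67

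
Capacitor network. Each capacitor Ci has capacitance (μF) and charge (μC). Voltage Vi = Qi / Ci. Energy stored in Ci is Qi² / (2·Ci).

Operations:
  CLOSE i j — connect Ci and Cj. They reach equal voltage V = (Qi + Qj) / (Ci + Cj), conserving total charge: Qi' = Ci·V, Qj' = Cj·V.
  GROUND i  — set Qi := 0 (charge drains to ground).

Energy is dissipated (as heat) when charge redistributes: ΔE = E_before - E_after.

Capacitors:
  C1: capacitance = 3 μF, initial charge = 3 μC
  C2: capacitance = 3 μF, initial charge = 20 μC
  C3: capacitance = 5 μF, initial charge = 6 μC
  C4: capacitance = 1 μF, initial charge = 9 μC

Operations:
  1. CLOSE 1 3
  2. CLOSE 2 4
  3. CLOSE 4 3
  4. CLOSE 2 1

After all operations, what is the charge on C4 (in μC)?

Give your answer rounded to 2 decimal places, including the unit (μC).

Initial: C1(3μF, Q=3μC, V=1.00V), C2(3μF, Q=20μC, V=6.67V), C3(5μF, Q=6μC, V=1.20V), C4(1μF, Q=9μC, V=9.00V)
Op 1: CLOSE 1-3: Q_total=9.00, C_total=8.00, V=1.12; Q1=3.38, Q3=5.62; dissipated=0.037
Op 2: CLOSE 2-4: Q_total=29.00, C_total=4.00, V=7.25; Q2=21.75, Q4=7.25; dissipated=2.042
Op 3: CLOSE 4-3: Q_total=12.88, C_total=6.00, V=2.15; Q4=2.15, Q3=10.73; dissipated=15.632
Op 4: CLOSE 2-1: Q_total=25.12, C_total=6.00, V=4.19; Q2=12.56, Q1=12.56; dissipated=28.137
Final charges: Q1=12.56, Q2=12.56, Q3=10.73, Q4=2.15

Answer: 2.15 μC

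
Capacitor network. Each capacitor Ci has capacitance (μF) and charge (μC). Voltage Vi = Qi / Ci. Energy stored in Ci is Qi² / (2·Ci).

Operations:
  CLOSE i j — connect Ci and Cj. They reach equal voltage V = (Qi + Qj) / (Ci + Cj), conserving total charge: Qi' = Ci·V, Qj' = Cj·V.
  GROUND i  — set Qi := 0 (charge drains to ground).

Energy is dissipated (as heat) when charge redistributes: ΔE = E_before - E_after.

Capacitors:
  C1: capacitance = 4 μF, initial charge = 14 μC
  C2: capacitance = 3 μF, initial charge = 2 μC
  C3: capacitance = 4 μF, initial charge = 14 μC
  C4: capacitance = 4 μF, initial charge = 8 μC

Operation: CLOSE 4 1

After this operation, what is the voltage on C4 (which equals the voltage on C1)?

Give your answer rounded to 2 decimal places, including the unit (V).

Answer: 2.75 V

Derivation:
Initial: C1(4μF, Q=14μC, V=3.50V), C2(3μF, Q=2μC, V=0.67V), C3(4μF, Q=14μC, V=3.50V), C4(4μF, Q=8μC, V=2.00V)
Op 1: CLOSE 4-1: Q_total=22.00, C_total=8.00, V=2.75; Q4=11.00, Q1=11.00; dissipated=2.250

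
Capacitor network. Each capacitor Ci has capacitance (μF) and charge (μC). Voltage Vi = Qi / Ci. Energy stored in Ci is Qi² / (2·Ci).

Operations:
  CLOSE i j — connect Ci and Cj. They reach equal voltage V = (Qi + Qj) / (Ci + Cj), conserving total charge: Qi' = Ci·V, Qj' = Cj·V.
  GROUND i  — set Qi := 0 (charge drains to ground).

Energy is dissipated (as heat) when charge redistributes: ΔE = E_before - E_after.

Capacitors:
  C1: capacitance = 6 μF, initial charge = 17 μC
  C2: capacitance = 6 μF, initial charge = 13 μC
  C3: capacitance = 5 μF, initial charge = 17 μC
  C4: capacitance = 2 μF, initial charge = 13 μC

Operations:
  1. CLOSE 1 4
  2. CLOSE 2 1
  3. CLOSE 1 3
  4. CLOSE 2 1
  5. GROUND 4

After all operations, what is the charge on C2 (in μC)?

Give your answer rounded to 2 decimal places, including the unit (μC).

Answer: 18.35 μC

Derivation:
Initial: C1(6μF, Q=17μC, V=2.83V), C2(6μF, Q=13μC, V=2.17V), C3(5μF, Q=17μC, V=3.40V), C4(2μF, Q=13μC, V=6.50V)
Op 1: CLOSE 1-4: Q_total=30.00, C_total=8.00, V=3.75; Q1=22.50, Q4=7.50; dissipated=10.083
Op 2: CLOSE 2-1: Q_total=35.50, C_total=12.00, V=2.96; Q2=17.75, Q1=17.75; dissipated=3.760
Op 3: CLOSE 1-3: Q_total=34.75, C_total=11.00, V=3.16; Q1=18.95, Q3=15.80; dissipated=0.266
Op 4: CLOSE 2-1: Q_total=36.70, C_total=12.00, V=3.06; Q2=18.35, Q1=18.35; dissipated=0.060
Op 5: GROUND 4: Q4=0; energy lost=14.062
Final charges: Q1=18.35, Q2=18.35, Q3=15.80, Q4=0.00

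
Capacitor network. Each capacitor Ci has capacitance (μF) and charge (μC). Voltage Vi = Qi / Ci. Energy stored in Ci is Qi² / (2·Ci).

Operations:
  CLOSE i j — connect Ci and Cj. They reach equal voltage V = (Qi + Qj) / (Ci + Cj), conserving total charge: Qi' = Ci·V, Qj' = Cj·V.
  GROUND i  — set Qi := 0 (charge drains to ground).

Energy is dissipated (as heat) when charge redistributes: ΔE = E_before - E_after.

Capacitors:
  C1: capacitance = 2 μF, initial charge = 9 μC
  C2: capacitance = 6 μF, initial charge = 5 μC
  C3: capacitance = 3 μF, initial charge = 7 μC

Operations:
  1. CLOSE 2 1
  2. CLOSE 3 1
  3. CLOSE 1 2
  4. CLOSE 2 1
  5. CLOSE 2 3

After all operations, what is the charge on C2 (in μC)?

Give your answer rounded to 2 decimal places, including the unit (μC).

Initial: C1(2μF, Q=9μC, V=4.50V), C2(6μF, Q=5μC, V=0.83V), C3(3μF, Q=7μC, V=2.33V)
Op 1: CLOSE 2-1: Q_total=14.00, C_total=8.00, V=1.75; Q2=10.50, Q1=3.50; dissipated=10.083
Op 2: CLOSE 3-1: Q_total=10.50, C_total=5.00, V=2.10; Q3=6.30, Q1=4.20; dissipated=0.204
Op 3: CLOSE 1-2: Q_total=14.70, C_total=8.00, V=1.84; Q1=3.67, Q2=11.03; dissipated=0.092
Op 4: CLOSE 2-1: Q_total=14.70, C_total=8.00, V=1.84; Q2=11.03, Q1=3.67; dissipated=0.000
Op 5: CLOSE 2-3: Q_total=17.32, C_total=9.00, V=1.93; Q2=11.55, Q3=5.78; dissipated=0.069
Final charges: Q1=3.67, Q2=11.55, Q3=5.78

Answer: 11.55 μC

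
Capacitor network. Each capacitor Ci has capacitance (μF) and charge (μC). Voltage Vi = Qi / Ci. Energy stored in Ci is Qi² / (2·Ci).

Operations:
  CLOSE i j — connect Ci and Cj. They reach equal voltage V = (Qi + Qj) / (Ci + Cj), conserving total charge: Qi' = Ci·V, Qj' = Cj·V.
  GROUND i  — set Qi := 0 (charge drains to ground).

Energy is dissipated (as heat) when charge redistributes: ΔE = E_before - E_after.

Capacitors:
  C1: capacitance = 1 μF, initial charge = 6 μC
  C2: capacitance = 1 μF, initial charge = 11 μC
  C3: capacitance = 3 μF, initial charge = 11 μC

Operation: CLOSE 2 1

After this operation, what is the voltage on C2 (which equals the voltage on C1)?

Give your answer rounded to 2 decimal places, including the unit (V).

Initial: C1(1μF, Q=6μC, V=6.00V), C2(1μF, Q=11μC, V=11.00V), C3(3μF, Q=11μC, V=3.67V)
Op 1: CLOSE 2-1: Q_total=17.00, C_total=2.00, V=8.50; Q2=8.50, Q1=8.50; dissipated=6.250

Answer: 8.50 V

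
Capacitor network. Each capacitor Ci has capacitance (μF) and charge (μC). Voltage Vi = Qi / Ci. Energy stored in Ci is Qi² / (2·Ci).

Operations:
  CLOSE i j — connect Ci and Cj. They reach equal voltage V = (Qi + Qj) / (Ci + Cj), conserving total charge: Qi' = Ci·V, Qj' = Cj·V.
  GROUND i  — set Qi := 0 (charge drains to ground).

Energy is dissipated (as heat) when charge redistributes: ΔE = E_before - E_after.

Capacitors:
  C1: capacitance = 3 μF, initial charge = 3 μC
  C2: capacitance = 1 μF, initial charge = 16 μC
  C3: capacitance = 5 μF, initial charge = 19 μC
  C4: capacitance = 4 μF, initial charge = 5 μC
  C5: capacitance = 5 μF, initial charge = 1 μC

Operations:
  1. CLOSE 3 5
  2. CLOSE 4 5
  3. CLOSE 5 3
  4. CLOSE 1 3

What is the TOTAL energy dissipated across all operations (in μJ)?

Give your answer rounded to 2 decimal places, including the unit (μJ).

Initial: C1(3μF, Q=3μC, V=1.00V), C2(1μF, Q=16μC, V=16.00V), C3(5μF, Q=19μC, V=3.80V), C4(4μF, Q=5μC, V=1.25V), C5(5μF, Q=1μC, V=0.20V)
Op 1: CLOSE 3-5: Q_total=20.00, C_total=10.00, V=2.00; Q3=10.00, Q5=10.00; dissipated=16.200
Op 2: CLOSE 4-5: Q_total=15.00, C_total=9.00, V=1.67; Q4=6.67, Q5=8.33; dissipated=0.625
Op 3: CLOSE 5-3: Q_total=18.33, C_total=10.00, V=1.83; Q5=9.17, Q3=9.17; dissipated=0.139
Op 4: CLOSE 1-3: Q_total=12.17, C_total=8.00, V=1.52; Q1=4.56, Q3=7.60; dissipated=0.651
Total dissipated: 17.615 μJ

Answer: 17.61 μJ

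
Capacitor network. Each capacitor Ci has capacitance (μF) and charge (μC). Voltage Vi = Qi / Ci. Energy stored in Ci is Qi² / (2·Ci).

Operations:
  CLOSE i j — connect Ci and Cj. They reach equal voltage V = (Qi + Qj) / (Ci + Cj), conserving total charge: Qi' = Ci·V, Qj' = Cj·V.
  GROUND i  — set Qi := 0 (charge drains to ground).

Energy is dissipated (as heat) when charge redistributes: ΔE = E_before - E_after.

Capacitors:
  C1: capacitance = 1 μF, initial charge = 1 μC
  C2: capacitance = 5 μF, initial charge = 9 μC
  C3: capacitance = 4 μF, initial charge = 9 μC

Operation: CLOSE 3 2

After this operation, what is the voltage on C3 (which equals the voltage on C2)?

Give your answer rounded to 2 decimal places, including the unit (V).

Answer: 2.00 V

Derivation:
Initial: C1(1μF, Q=1μC, V=1.00V), C2(5μF, Q=9μC, V=1.80V), C3(4μF, Q=9μC, V=2.25V)
Op 1: CLOSE 3-2: Q_total=18.00, C_total=9.00, V=2.00; Q3=8.00, Q2=10.00; dissipated=0.225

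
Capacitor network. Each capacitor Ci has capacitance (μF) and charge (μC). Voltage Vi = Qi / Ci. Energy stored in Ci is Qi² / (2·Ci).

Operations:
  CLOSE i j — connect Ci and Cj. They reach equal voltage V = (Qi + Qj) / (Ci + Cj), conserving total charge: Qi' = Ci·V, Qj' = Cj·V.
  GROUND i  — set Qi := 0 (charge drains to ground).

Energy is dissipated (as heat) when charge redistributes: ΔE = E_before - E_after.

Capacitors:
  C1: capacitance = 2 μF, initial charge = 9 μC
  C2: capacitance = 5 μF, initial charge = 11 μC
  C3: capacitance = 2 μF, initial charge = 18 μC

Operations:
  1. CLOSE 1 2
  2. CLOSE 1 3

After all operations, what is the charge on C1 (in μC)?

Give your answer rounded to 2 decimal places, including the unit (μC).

Answer: 11.86 μC

Derivation:
Initial: C1(2μF, Q=9μC, V=4.50V), C2(5μF, Q=11μC, V=2.20V), C3(2μF, Q=18μC, V=9.00V)
Op 1: CLOSE 1-2: Q_total=20.00, C_total=7.00, V=2.86; Q1=5.71, Q2=14.29; dissipated=3.779
Op 2: CLOSE 1-3: Q_total=23.71, C_total=4.00, V=5.93; Q1=11.86, Q3=11.86; dissipated=18.867
Final charges: Q1=11.86, Q2=14.29, Q3=11.86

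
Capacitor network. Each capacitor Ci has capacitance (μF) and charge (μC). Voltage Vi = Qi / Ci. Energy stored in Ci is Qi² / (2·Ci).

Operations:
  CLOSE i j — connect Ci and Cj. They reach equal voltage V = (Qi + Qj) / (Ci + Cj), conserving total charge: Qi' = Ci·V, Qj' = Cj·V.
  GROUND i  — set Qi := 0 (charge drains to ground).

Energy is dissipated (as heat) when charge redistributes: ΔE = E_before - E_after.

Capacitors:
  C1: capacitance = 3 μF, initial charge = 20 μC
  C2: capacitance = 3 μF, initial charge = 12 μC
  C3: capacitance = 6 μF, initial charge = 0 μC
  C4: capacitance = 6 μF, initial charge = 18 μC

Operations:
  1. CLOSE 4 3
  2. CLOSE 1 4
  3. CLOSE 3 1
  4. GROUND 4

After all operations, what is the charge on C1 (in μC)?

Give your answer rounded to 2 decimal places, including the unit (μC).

Answer: 6.22 μC

Derivation:
Initial: C1(3μF, Q=20μC, V=6.67V), C2(3μF, Q=12μC, V=4.00V), C3(6μF, Q=0μC, V=0.00V), C4(6μF, Q=18μC, V=3.00V)
Op 1: CLOSE 4-3: Q_total=18.00, C_total=12.00, V=1.50; Q4=9.00, Q3=9.00; dissipated=13.500
Op 2: CLOSE 1-4: Q_total=29.00, C_total=9.00, V=3.22; Q1=9.67, Q4=19.33; dissipated=26.694
Op 3: CLOSE 3-1: Q_total=18.67, C_total=9.00, V=2.07; Q3=12.44, Q1=6.22; dissipated=2.966
Op 4: GROUND 4: Q4=0; energy lost=31.148
Final charges: Q1=6.22, Q2=12.00, Q3=12.44, Q4=0.00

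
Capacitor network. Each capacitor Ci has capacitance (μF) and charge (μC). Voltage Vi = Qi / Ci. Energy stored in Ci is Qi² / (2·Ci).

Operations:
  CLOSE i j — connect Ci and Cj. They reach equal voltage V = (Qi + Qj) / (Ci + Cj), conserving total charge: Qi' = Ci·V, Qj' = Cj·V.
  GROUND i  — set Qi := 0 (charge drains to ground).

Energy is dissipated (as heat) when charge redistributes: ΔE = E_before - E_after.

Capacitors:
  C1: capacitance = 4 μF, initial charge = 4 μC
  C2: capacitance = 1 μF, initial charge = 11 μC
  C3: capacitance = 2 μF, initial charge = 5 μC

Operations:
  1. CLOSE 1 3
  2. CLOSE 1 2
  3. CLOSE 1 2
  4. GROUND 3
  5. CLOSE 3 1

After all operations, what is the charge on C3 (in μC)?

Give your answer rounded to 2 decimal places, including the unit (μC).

Answer: 4.53 μC

Derivation:
Initial: C1(4μF, Q=4μC, V=1.00V), C2(1μF, Q=11μC, V=11.00V), C3(2μF, Q=5μC, V=2.50V)
Op 1: CLOSE 1-3: Q_total=9.00, C_total=6.00, V=1.50; Q1=6.00, Q3=3.00; dissipated=1.500
Op 2: CLOSE 1-2: Q_total=17.00, C_total=5.00, V=3.40; Q1=13.60, Q2=3.40; dissipated=36.100
Op 3: CLOSE 1-2: Q_total=17.00, C_total=5.00, V=3.40; Q1=13.60, Q2=3.40; dissipated=0.000
Op 4: GROUND 3: Q3=0; energy lost=2.250
Op 5: CLOSE 3-1: Q_total=13.60, C_total=6.00, V=2.27; Q3=4.53, Q1=9.07; dissipated=7.707
Final charges: Q1=9.07, Q2=3.40, Q3=4.53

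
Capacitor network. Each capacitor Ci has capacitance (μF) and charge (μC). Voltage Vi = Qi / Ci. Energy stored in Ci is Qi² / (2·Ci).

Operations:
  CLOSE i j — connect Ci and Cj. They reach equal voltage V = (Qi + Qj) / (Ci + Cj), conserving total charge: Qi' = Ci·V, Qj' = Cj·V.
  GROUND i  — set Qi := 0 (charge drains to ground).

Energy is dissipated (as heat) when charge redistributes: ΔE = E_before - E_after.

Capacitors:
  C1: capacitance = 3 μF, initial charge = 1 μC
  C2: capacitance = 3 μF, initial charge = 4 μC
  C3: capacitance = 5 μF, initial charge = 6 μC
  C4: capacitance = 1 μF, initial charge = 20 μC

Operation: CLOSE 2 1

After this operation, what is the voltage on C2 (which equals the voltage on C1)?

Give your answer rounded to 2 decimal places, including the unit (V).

Answer: 0.83 V

Derivation:
Initial: C1(3μF, Q=1μC, V=0.33V), C2(3μF, Q=4μC, V=1.33V), C3(5μF, Q=6μC, V=1.20V), C4(1μF, Q=20μC, V=20.00V)
Op 1: CLOSE 2-1: Q_total=5.00, C_total=6.00, V=0.83; Q2=2.50, Q1=2.50; dissipated=0.750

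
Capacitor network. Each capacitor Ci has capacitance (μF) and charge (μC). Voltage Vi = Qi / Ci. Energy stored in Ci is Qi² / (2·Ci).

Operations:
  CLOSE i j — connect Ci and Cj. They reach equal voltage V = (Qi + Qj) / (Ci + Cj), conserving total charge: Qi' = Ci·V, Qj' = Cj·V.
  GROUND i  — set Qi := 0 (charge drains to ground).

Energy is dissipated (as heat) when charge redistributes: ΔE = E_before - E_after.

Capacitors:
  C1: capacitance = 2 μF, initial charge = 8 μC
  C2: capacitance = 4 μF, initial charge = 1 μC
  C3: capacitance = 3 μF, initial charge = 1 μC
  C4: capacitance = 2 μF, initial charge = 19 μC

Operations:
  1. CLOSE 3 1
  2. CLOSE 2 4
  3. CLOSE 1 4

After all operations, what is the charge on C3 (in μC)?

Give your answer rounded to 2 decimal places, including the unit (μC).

Initial: C1(2μF, Q=8μC, V=4.00V), C2(4μF, Q=1μC, V=0.25V), C3(3μF, Q=1μC, V=0.33V), C4(2μF, Q=19μC, V=9.50V)
Op 1: CLOSE 3-1: Q_total=9.00, C_total=5.00, V=1.80; Q3=5.40, Q1=3.60; dissipated=8.067
Op 2: CLOSE 2-4: Q_total=20.00, C_total=6.00, V=3.33; Q2=13.33, Q4=6.67; dissipated=57.042
Op 3: CLOSE 1-4: Q_total=10.27, C_total=4.00, V=2.57; Q1=5.13, Q4=5.13; dissipated=1.176
Final charges: Q1=5.13, Q2=13.33, Q3=5.40, Q4=5.13

Answer: 5.40 μC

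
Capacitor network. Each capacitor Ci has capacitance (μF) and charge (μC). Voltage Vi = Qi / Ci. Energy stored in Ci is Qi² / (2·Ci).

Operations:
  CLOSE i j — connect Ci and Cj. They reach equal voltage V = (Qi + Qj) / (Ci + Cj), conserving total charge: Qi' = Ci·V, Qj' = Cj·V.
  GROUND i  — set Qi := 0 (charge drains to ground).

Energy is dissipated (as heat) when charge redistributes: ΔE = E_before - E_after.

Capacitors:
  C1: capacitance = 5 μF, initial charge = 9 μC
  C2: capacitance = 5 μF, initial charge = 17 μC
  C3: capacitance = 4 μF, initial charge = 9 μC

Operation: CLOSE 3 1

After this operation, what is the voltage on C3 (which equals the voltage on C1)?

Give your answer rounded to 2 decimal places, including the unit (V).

Initial: C1(5μF, Q=9μC, V=1.80V), C2(5μF, Q=17μC, V=3.40V), C3(4μF, Q=9μC, V=2.25V)
Op 1: CLOSE 3-1: Q_total=18.00, C_total=9.00, V=2.00; Q3=8.00, Q1=10.00; dissipated=0.225

Answer: 2.00 V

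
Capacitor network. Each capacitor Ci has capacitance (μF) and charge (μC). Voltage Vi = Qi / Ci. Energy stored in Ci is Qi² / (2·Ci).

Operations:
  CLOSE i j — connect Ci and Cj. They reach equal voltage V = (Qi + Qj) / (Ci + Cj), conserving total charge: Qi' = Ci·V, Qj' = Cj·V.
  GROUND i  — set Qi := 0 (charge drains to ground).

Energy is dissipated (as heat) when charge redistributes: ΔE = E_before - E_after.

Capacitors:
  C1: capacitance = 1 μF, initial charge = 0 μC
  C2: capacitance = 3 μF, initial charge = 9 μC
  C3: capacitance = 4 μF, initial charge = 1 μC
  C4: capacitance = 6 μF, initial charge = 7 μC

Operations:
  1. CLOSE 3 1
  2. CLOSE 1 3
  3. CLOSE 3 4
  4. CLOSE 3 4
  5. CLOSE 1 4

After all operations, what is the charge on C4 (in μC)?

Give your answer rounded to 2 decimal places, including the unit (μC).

Answer: 4.18 μC

Derivation:
Initial: C1(1μF, Q=0μC, V=0.00V), C2(3μF, Q=9μC, V=3.00V), C3(4μF, Q=1μC, V=0.25V), C4(6μF, Q=7μC, V=1.17V)
Op 1: CLOSE 3-1: Q_total=1.00, C_total=5.00, V=0.20; Q3=0.80, Q1=0.20; dissipated=0.025
Op 2: CLOSE 1-3: Q_total=1.00, C_total=5.00, V=0.20; Q1=0.20, Q3=0.80; dissipated=0.000
Op 3: CLOSE 3-4: Q_total=7.80, C_total=10.00, V=0.78; Q3=3.12, Q4=4.68; dissipated=1.121
Op 4: CLOSE 3-4: Q_total=7.80, C_total=10.00, V=0.78; Q3=3.12, Q4=4.68; dissipated=0.000
Op 5: CLOSE 1-4: Q_total=4.88, C_total=7.00, V=0.70; Q1=0.70, Q4=4.18; dissipated=0.144
Final charges: Q1=0.70, Q2=9.00, Q3=3.12, Q4=4.18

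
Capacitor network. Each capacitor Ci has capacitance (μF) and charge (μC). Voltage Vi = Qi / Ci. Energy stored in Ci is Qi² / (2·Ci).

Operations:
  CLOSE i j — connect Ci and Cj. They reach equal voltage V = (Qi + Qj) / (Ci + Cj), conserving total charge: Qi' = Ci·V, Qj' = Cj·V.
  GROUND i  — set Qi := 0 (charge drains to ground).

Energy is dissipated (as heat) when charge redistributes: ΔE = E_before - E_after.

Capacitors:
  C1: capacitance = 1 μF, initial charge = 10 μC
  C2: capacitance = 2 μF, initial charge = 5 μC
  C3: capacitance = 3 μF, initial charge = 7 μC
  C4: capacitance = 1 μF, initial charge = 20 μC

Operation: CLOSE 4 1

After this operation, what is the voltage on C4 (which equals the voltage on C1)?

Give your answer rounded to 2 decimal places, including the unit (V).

Answer: 15.00 V

Derivation:
Initial: C1(1μF, Q=10μC, V=10.00V), C2(2μF, Q=5μC, V=2.50V), C3(3μF, Q=7μC, V=2.33V), C4(1μF, Q=20μC, V=20.00V)
Op 1: CLOSE 4-1: Q_total=30.00, C_total=2.00, V=15.00; Q4=15.00, Q1=15.00; dissipated=25.000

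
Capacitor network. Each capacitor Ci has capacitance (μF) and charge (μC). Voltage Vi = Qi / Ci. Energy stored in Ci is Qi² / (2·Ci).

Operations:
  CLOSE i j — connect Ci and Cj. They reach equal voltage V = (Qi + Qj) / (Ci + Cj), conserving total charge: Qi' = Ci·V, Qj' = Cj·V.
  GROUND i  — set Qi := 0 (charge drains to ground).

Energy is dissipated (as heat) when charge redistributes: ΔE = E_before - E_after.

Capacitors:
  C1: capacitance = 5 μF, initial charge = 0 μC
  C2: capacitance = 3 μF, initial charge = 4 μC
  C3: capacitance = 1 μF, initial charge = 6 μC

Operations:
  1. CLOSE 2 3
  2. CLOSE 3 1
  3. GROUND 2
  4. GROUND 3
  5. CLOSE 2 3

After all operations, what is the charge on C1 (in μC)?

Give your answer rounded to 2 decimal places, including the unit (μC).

Answer: 2.08 μC

Derivation:
Initial: C1(5μF, Q=0μC, V=0.00V), C2(3μF, Q=4μC, V=1.33V), C3(1μF, Q=6μC, V=6.00V)
Op 1: CLOSE 2-3: Q_total=10.00, C_total=4.00, V=2.50; Q2=7.50, Q3=2.50; dissipated=8.167
Op 2: CLOSE 3-1: Q_total=2.50, C_total=6.00, V=0.42; Q3=0.42, Q1=2.08; dissipated=2.604
Op 3: GROUND 2: Q2=0; energy lost=9.375
Op 4: GROUND 3: Q3=0; energy lost=0.087
Op 5: CLOSE 2-3: Q_total=0.00, C_total=4.00, V=0.00; Q2=0.00, Q3=0.00; dissipated=0.000
Final charges: Q1=2.08, Q2=0.00, Q3=0.00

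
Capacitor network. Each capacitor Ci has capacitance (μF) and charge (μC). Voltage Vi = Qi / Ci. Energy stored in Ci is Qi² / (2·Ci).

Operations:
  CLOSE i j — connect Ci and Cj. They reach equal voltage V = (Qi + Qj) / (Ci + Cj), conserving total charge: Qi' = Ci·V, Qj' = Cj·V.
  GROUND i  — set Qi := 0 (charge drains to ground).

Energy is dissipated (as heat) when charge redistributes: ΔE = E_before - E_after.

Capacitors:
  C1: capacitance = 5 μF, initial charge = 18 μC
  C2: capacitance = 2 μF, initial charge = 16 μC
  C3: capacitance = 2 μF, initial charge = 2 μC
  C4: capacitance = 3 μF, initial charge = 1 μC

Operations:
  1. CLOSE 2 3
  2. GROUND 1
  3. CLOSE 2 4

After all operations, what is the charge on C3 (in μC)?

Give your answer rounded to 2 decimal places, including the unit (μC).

Initial: C1(5μF, Q=18μC, V=3.60V), C2(2μF, Q=16μC, V=8.00V), C3(2μF, Q=2μC, V=1.00V), C4(3μF, Q=1μC, V=0.33V)
Op 1: CLOSE 2-3: Q_total=18.00, C_total=4.00, V=4.50; Q2=9.00, Q3=9.00; dissipated=24.500
Op 2: GROUND 1: Q1=0; energy lost=32.400
Op 3: CLOSE 2-4: Q_total=10.00, C_total=5.00, V=2.00; Q2=4.00, Q4=6.00; dissipated=10.417
Final charges: Q1=0.00, Q2=4.00, Q3=9.00, Q4=6.00

Answer: 9.00 μC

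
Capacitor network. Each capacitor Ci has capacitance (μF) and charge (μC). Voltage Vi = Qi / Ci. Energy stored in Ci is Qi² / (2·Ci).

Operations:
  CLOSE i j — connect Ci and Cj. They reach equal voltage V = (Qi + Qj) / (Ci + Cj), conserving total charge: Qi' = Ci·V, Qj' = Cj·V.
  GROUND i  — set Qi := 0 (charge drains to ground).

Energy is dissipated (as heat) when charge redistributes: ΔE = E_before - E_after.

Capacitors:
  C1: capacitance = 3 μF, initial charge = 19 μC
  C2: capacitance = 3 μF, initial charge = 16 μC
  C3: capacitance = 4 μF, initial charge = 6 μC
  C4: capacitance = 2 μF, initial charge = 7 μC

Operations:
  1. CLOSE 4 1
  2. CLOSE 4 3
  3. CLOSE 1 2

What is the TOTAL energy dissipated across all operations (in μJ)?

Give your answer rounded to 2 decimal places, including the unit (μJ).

Initial: C1(3μF, Q=19μC, V=6.33V), C2(3μF, Q=16μC, V=5.33V), C3(4μF, Q=6μC, V=1.50V), C4(2μF, Q=7μC, V=3.50V)
Op 1: CLOSE 4-1: Q_total=26.00, C_total=5.00, V=5.20; Q4=10.40, Q1=15.60; dissipated=4.817
Op 2: CLOSE 4-3: Q_total=16.40, C_total=6.00, V=2.73; Q4=5.47, Q3=10.93; dissipated=9.127
Op 3: CLOSE 1-2: Q_total=31.60, C_total=6.00, V=5.27; Q1=15.80, Q2=15.80; dissipated=0.013
Total dissipated: 13.957 μJ

Answer: 13.96 μJ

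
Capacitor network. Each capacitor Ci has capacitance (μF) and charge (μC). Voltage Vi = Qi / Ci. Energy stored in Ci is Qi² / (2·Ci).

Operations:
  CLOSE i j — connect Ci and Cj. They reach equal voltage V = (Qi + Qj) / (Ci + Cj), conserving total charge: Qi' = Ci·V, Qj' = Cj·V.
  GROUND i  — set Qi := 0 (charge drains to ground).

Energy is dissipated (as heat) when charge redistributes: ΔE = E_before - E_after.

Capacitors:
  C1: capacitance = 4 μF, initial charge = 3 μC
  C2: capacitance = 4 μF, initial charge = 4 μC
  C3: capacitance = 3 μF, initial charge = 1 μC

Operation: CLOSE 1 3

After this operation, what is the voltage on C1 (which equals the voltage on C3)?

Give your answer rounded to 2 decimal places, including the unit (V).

Answer: 0.57 V

Derivation:
Initial: C1(4μF, Q=3μC, V=0.75V), C2(4μF, Q=4μC, V=1.00V), C3(3μF, Q=1μC, V=0.33V)
Op 1: CLOSE 1-3: Q_total=4.00, C_total=7.00, V=0.57; Q1=2.29, Q3=1.71; dissipated=0.149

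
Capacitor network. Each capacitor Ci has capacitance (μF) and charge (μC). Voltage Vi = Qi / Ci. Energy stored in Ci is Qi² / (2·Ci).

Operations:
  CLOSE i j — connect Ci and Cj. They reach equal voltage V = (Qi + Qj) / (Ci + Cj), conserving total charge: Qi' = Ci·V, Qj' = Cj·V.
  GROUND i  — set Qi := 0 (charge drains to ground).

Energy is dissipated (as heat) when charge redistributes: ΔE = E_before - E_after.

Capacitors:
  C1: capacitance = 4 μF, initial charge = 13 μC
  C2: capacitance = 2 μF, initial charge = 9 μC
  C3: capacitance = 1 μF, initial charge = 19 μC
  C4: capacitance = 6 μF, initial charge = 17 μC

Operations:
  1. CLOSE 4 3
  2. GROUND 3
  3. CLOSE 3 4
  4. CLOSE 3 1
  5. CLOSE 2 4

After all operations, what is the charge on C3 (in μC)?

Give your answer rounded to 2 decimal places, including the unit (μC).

Answer: 3.48 μC

Derivation:
Initial: C1(4μF, Q=13μC, V=3.25V), C2(2μF, Q=9μC, V=4.50V), C3(1μF, Q=19μC, V=19.00V), C4(6μF, Q=17μC, V=2.83V)
Op 1: CLOSE 4-3: Q_total=36.00, C_total=7.00, V=5.14; Q4=30.86, Q3=5.14; dissipated=112.012
Op 2: GROUND 3: Q3=0; energy lost=13.224
Op 3: CLOSE 3-4: Q_total=30.86, C_total=7.00, V=4.41; Q3=4.41, Q4=26.45; dissipated=11.335
Op 4: CLOSE 3-1: Q_total=17.41, C_total=5.00, V=3.48; Q3=3.48, Q1=13.93; dissipated=0.537
Op 5: CLOSE 2-4: Q_total=35.45, C_total=8.00, V=4.43; Q2=8.86, Q4=26.59; dissipated=0.006
Final charges: Q1=13.93, Q2=8.86, Q3=3.48, Q4=26.59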